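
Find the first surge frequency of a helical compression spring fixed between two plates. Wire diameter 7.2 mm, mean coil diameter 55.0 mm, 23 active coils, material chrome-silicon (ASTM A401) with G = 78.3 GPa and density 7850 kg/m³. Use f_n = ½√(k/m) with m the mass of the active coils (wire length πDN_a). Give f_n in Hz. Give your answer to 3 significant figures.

k = Gd⁴/(8D³N_a) = (78.3×10³)(7.2⁴)/(8·55.0³·23) = 6.8736 N/mm = 6873.6 N/m
Wire length L = πDN_a = π·55.0·23 = 3974.1 mm
m = ρ·(πd²/4)·L = 7850 × 40.715×10⁻⁶ m² × 3.9741 m = 1.2702 kg
f_n = ½√(k/m) = 0.5·√(6873.6/1.2702) = 0.5·√(5411.5) = 36.782 Hz

36.8 Hz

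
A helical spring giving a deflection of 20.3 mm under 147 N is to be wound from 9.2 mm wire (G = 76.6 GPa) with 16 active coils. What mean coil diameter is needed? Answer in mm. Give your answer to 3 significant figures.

Required rate k = F/δ = 147/20.3 = 7.2414 N/mm
D = (Gd⁴/(8N_a·k))^(1/3) = (76.6×10³·9.2⁴/(8·16·7.2414))^(1/3)
  = (592037)^(1/3) = 83.9685 mm

84.0 mm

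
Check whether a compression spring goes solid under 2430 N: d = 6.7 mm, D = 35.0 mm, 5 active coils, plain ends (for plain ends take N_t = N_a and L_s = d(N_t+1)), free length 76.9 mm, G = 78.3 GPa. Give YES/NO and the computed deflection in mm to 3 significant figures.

k = Gd⁴/(8D³N_a) = (78.3×10³)(6.7⁴)/(8·35.0³·5) = 92.002 N/mm
N_t = 5; L_s = 6.7·6 = 40.2 mm; δ_solid = L₀ − L_s = 76.9 − 40.2 = 36.7 mm
δ = F/k = 2430/92.002 = 26.412 mm
δ < δ_solid → spring does not go solid

NO, δ = 26.4 mm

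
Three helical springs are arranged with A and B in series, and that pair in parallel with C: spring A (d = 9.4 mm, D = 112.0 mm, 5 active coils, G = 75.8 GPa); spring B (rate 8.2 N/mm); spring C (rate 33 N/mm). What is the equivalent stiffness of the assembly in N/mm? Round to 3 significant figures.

k_A = Gd⁴/(8D³N_a) = (75.8×10³)(9.4⁴)/(8·112.0³·5) = 10.531 N/mm
Springs A,B series: k_AB = 1/(1/10.531+1/8.2) = 4.6102 N/mm; parallel with C: k_eq = 4.6102+33 = 37.61 N/mm

37.6 N/mm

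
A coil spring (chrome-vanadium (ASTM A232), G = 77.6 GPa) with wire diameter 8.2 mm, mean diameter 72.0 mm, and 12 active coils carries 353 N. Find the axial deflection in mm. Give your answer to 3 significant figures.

k = Gd⁴/(8D³N_a) = (77.6×10³)(8.2⁴)/(8·72.0³·12) = 9.7915 N/mm
δ = F/k = 353 / 9.7915 = 36.052 mm

36.1 mm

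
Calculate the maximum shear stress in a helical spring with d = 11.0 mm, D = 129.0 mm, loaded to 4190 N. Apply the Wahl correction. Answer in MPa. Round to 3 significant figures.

1160 MPa

Spring index C = D/d = 129.0/11.0 = 11.7273
K_W = (4C−1)/(4C−4) + 0.615/C = 45.909/42.909 + 0.0524 = 1.1224
τ₀ = 8FD/(πd³) = 8·4190·129.0/(π·11.0³) = 4.32408e+06/4181.5 = 1034.1 MPa
τ_max = K·τ₀ = 1.1224 × 1034.1 = 1160.6 MPa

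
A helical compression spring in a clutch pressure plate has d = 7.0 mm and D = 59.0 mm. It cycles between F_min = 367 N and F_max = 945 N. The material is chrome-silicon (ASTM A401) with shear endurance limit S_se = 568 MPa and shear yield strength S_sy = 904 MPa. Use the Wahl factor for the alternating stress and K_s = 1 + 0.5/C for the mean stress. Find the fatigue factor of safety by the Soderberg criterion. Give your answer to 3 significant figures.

C = D/d = 59.0/7.0 = 8.4286; K_W = (4C−1)/(4C−4)+0.615/C = 1.1739; K_s = 1+0.5/C = 1.0593
F_a = (F_max−F_min)/2 = 289 N; F_m = (F_max+F_min)/2 = 656 N
τ_a = K_W·8F_aD/(πd³) = 1.1739 × 126.59 = 148.61 MPa
τ_m = K_s·8F_mD/(πd³) = 1.0593 × 287.34 = 304.39 MPa
Soderberg: 1/n_f = τ_a/S_se + τ_m/S_sy = 148.61/568 + 304.39/904 = 0.26163 + 0.33671 = 0.59834
n_f = 1/0.59834 = 1.671

1.67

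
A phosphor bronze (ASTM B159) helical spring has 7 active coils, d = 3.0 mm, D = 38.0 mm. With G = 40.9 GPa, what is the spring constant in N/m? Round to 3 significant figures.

1080 N/m

k = Gd⁴/(8D³N_a) = (40.9×10³ × 3.0⁴) / (8 × 38.0³ × 7)
  = 3.3129e+06 / 3.07283e+06 = 1.0781 N/mm = 1078.1 N/m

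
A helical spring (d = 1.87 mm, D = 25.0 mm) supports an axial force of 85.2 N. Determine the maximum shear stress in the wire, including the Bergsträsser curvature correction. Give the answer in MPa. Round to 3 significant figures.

912 MPa

Spring index C = D/d = 25.0/1.87 = 13.3690
K_B = (4C+2)/(4C−3) = 55.476/50.476 = 1.0991
τ₀ = 8FD/(πd³) = 8·85.2·25.0/(π·1.87³) = 17040/20.544 = 829.46 MPa
τ_max = K·τ₀ = 1.0991 × 829.46 = 911.62 MPa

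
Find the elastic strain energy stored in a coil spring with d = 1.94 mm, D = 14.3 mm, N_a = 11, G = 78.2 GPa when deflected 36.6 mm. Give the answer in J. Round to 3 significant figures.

k = Gd⁴/(8D³N_a) = (78.2×10³)(1.94⁴)/(8·14.3³·11) = 4.3045 N/mm
U = ½kδ² = 0.5 × 4.3045 × 36.6² = 2883.1 N·mm = 2.8831 J

2.88 J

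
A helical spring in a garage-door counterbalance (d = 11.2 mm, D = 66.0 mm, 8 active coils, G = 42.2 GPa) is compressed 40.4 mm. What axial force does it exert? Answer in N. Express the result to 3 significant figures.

1460 N

k = Gd⁴/(8D³N_a) = (42.2×10³)(11.2⁴)/(8·66.0³·8) = 36.089 N/mm
F = k·δ = 36.089 × 40.4 = 1458 N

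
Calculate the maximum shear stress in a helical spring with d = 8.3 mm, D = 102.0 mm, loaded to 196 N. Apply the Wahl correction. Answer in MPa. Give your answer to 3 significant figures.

99.4 MPa

Spring index C = D/d = 102.0/8.3 = 12.2892
K_W = (4C−1)/(4C−4) + 0.615/C = 48.157/45.157 + 0.0500 = 1.1165
τ₀ = 8FD/(πd³) = 8·196·102.0/(π·8.3³) = 159936/1796.3 = 89.035 MPa
τ_max = K·τ₀ = 1.1165 × 89.035 = 99.406 MPa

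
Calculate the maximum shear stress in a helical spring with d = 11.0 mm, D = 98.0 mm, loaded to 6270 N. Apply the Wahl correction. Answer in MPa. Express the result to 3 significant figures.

1370 MPa

Spring index C = D/d = 98.0/11.0 = 8.9091
K_W = (4C−1)/(4C−4) + 0.615/C = 34.636/31.636 + 0.0690 = 1.1639
τ₀ = 8FD/(πd³) = 8·6270·98.0/(π·11.0³) = 4.91568e+06/4181.5 = 1175.6 MPa
τ_max = K·τ₀ = 1.1639 × 1175.6 = 1368.2 MPa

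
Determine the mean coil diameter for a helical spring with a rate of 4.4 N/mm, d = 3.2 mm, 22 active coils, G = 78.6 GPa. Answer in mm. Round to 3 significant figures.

22.0 mm

D = (Gd⁴/(8N_a·k))^(1/3) = (78.6×10³·3.2⁴/(8·22·4.4))^(1/3)
  = (10642.8)^(1/3) = 21.9964 mm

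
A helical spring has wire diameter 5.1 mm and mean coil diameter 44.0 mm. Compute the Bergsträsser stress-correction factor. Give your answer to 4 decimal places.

1.1587

C = D/d = 44.0/5.1 = 8.6275
K_B = (4C+2)/(4C−3) = 36.510/31.510 = 1.1587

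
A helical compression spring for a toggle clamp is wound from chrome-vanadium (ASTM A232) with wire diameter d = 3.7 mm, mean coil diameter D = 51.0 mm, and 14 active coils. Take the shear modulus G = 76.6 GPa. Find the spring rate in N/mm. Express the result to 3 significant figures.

k = Gd⁴/(8D³N_a) = (76.6×10³ × 3.7⁴) / (8 × 51.0³ × 14)
  = 1.43561e+07 / 1.48569e+07 = 0.96629 N/mm

0.966 N/mm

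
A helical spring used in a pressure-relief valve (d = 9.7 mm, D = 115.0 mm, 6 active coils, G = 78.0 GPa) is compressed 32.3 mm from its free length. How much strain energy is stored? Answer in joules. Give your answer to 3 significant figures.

k = Gd⁴/(8D³N_a) = (78.0×10³)(9.7⁴)/(8·115.0³·6) = 9.459 N/mm
U = ½kδ² = 0.5 × 9.459 × 32.3² = 4934.3 N·mm = 4.9343 J

4.93 J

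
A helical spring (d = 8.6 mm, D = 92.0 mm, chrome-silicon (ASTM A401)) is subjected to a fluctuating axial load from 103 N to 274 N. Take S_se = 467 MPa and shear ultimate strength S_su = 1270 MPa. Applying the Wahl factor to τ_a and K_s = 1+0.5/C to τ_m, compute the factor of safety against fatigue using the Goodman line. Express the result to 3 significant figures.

7.48

C = D/d = 92.0/8.6 = 10.6977; K_W = (4C−1)/(4C−4)+0.615/C = 1.1348; K_s = 1+0.5/C = 1.0467
F_a = (F_max−F_min)/2 = 85.5 N; F_m = (F_max+F_min)/2 = 188.5 N
τ_a = K_W·8F_aD/(πd³) = 1.1348 × 31.492 = 35.738 MPa
τ_m = K_s·8F_mD/(πd³) = 1.0467 × 69.429 = 72.675 MPa
Goodman: 1/n_f = τ_a/S_se + τ_m/S_su = 35.738/467 + 72.675/1270 = 0.07653 + 0.05722 = 0.13375
n_f = 1/0.13375 = 7.477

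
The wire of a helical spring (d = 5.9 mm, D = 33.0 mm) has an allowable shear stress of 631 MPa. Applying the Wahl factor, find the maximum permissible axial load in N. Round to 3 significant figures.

1210 N

C = D/d = 33.0/5.9 = 5.5932
K_W = (4C−1)/(4C−4) + 0.615/C = 21.373/18.373 + 0.1100 = 1.2732
τ_max = K·8FD/(πd³) → F_max = τ_allow·πd³/(8DK)
F_max = 631·π·5.9³/(8·33.0·1.2732) = 4.0713e+05/336.14 = 1211.2 N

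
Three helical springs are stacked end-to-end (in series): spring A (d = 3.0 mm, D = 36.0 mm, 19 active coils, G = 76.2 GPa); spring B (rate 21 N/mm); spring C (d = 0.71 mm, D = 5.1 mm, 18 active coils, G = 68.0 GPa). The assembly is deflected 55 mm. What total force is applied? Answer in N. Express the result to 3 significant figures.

23.9 N

k_A = Gd⁴/(8D³N_a) = (76.2×10³)(3.0⁴)/(8·36.0³·19) = 0.87034 N/mm
k_C = Gd⁴/(8D³N_a) = (68.0×10³)(0.71⁴)/(8·5.1³·18) = 0.90463 N/mm
Series: 1/k_eq = 1/0.87034 + 1/21 + 1/0.90463 = 2.302; k_eq = 0.4344 N/mm
F = k_eq·δ = 0.4344·55 = 23.892 N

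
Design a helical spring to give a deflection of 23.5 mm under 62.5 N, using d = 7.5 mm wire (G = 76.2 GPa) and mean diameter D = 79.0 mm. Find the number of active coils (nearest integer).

23

Required rate k = F/δ = 62.5/23.5 = 2.6596 N/mm
N_a = Gd⁴/(8D³k) = (76.2×10³ × 7.5⁴)/(8 × 79.0³ × 2.6596)
    = 2.41102e+08 / 1.04902e+07 = 22.98 → 23 coils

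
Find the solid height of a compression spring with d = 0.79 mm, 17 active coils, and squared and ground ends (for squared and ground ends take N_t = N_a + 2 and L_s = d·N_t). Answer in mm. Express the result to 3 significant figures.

15.0 mm

squared and ground ends: N_t = N_a + 2 = 17 + 2 = 19
L_s = d·N_t = 0.79 × 19 = 15.01 mm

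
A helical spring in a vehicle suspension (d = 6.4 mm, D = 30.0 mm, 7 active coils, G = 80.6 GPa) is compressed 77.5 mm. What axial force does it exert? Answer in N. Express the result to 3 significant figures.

6930 N

k = Gd⁴/(8D³N_a) = (80.6×10³)(6.4⁴)/(8·30.0³·7) = 89.434 N/mm
F = k·δ = 89.434 × 77.5 = 6931.1 N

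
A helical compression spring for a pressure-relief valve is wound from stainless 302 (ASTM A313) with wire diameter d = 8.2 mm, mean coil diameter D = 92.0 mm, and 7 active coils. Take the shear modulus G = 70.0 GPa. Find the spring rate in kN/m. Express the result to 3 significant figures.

k = Gd⁴/(8D³N_a) = (70.0×10³ × 8.2⁴) / (8 × 92.0³ × 7)
  = 3.16485e+08 / 4.36065e+07 = 7.2577 N/mm

7.26 kN/m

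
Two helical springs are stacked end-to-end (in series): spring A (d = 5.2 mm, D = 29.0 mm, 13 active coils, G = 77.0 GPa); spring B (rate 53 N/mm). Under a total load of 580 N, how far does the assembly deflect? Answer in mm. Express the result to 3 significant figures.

37.1 mm

k_A = Gd⁴/(8D³N_a) = (77.0×10³)(5.2⁴)/(8·29.0³·13) = 22.196 N/mm
Series: 1/k_eq = 1/22.196 + 1/53 = 0.063921; k_eq = 15.644 N/mm
δ = F/k_eq = 580/15.644 = 37.074 mm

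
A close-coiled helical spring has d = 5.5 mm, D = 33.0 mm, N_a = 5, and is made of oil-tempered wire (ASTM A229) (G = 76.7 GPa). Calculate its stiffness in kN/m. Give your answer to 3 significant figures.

48.8 kN/m

k = Gd⁴/(8D³N_a) = (76.7×10³ × 5.5⁴) / (8 × 33.0³ × 5)
  = 7.01853e+07 / 1.43748e+06 = 48.825 N/mm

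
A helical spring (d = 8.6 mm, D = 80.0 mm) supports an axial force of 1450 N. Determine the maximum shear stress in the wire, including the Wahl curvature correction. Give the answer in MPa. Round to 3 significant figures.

537 MPa

Spring index C = D/d = 80.0/8.6 = 9.3023
K_W = (4C−1)/(4C−4) + 0.615/C = 36.209/33.209 + 0.0661 = 1.1564
τ₀ = 8FD/(πd³) = 8·1450·80.0/(π·8.6³) = 928000/1998.2 = 464.41 MPa
τ_max = K·τ₀ = 1.1564 × 464.41 = 537.07 MPa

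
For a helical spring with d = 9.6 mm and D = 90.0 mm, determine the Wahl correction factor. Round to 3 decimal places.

1.155

C = D/d = 90.0/9.6 = 9.3750
K_W = (4C−1)/(4C−4) + 0.615/C = 36.500/33.500 + 0.0656 = 1.1552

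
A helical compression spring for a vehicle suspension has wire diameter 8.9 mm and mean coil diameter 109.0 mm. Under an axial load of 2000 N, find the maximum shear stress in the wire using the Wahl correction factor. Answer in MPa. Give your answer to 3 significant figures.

Spring index C = D/d = 109.0/8.9 = 12.2472
K_W = (4C−1)/(4C−4) + 0.615/C = 47.989/44.989 + 0.0502 = 1.1169
τ₀ = 8FD/(πd³) = 8·2000·109.0/(π·8.9³) = 1.744e+06/2214.7 = 787.46 MPa
τ_max = K·τ₀ = 1.1169 × 787.46 = 879.51 MPa

880 MPa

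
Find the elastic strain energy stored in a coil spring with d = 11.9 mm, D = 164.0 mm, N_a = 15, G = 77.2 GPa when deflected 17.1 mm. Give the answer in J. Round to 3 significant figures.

0.428 J

k = Gd⁴/(8D³N_a) = (77.2×10³)(11.9⁴)/(8·164.0³·15) = 2.9248 N/mm
U = ½kδ² = 0.5 × 2.9248 × 17.1² = 427.62 N·mm = 0.42762 J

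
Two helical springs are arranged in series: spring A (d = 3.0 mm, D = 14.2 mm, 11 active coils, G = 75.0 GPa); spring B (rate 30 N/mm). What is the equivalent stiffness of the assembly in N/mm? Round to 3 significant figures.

13.4 N/mm

k_A = Gd⁴/(8D³N_a) = (75.0×10³)(3.0⁴)/(8·14.2³·11) = 24.11 N/mm
Series: 1/k_eq = 1/24.11 + 1/30 = 0.07481; k_eq = 13.367 N/mm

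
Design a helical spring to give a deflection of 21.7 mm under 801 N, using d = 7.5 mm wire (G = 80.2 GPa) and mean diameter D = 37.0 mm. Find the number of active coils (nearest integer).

17

Required rate k = F/δ = 801/21.7 = 36.912 N/mm
N_a = Gd⁴/(8D³k) = (80.2×10³ × 7.5⁴)/(8 × 37.0³ × 36.912)
    = 2.53758e+08 / 1.49578e+07 = 16.96 → 17 coils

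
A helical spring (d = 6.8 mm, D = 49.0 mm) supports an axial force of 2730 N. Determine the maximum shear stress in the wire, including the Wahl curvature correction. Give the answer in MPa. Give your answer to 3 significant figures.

Spring index C = D/d = 49.0/6.8 = 7.2059
K_W = (4C−1)/(4C−4) + 0.615/C = 27.824/24.824 + 0.0853 = 1.2062
τ₀ = 8FD/(πd³) = 8·2730·49.0/(π·6.8³) = 1.07016e+06/987.82 = 1083.4 MPa
τ_max = K·τ₀ = 1.2062 × 1083.4 = 1306.7 MPa

1310 MPa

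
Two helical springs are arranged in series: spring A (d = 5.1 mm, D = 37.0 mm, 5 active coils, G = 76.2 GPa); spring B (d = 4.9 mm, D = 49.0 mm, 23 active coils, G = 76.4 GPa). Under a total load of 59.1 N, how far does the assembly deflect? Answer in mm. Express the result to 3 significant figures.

31.4 mm

k_A = Gd⁴/(8D³N_a) = (76.2×10³)(5.1⁴)/(8·37.0³·5) = 25.443 N/mm
k_B = Gd⁴/(8D³N_a) = (76.4×10³)(4.9⁴)/(8·49.0³·23) = 2.0346 N/mm
Series: 1/k_eq = 1/25.443 + 1/2.0346 = 0.53081; k_eq = 1.8839 N/mm
δ = F/k_eq = 59.1/1.8839 = 31.371 mm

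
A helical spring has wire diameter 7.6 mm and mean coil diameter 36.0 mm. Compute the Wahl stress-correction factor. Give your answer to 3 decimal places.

1.331

C = D/d = 36.0/7.6 = 4.7368
K_W = (4C−1)/(4C−4) + 0.615/C = 17.947/14.947 + 0.1298 = 1.3305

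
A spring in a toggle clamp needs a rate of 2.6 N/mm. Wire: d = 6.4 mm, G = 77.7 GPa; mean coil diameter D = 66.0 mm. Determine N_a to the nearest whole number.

22

N_a = Gd⁴/(8D³k) = (77.7×10³ × 6.4⁴)/(8 × 66.0³ × 2.6)
    = 1.30359e+08 / 5.97992e+06 = 21.8 → 22 coils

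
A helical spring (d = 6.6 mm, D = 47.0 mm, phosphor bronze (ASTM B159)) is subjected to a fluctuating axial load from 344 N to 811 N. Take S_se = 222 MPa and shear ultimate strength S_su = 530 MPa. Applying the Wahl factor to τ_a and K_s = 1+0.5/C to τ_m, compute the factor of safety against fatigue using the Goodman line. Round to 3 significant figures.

0.985

C = D/d = 47.0/6.6 = 7.1212; K_W = (4C−1)/(4C−4)+0.615/C = 1.2089; K_s = 1+0.5/C = 1.0702
F_a = (F_max−F_min)/2 = 233.5 N; F_m = (F_max+F_min)/2 = 577.5 N
τ_a = K_W·8F_aD/(πd³) = 1.2089 × 97.206 = 117.51 MPa
τ_m = K_s·8F_mD/(πd³) = 1.0702 × 240.41 = 257.29 MPa
Goodman: 1/n_f = τ_a/S_se + τ_m/S_su = 117.51/222 + 257.29/530 = 0.52933 + 0.48546 = 1.0148
n_f = 1/1.0148 = 0.9854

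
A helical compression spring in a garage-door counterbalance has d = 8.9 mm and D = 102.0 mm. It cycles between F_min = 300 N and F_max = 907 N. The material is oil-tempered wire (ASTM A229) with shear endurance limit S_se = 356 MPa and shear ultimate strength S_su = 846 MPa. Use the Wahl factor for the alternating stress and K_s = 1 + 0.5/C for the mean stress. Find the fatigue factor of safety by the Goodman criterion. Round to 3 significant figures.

1.59

C = D/d = 102.0/8.9 = 11.4607; K_W = (4C−1)/(4C−4)+0.615/C = 1.1254; K_s = 1+0.5/C = 1.0436
F_a = (F_max−F_min)/2 = 303.5 N; F_m = (F_max+F_min)/2 = 603.5 N
τ_a = K_W·8F_aD/(πd³) = 1.1254 × 111.82 = 125.84 MPa
τ_m = K_s·8F_mD/(πd³) = 1.0436 × 222.36 = 232.06 MPa
Goodman: 1/n_f = τ_a/S_se + τ_m/S_su = 125.84/356 + 232.06/846 = 0.35348 + 0.27430 = 0.62778
n_f = 1/0.62778 = 1.593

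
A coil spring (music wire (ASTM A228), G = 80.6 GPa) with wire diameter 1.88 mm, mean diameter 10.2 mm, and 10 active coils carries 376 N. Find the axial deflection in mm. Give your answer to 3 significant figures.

k = Gd⁴/(8D³N_a) = (80.6×10³)(1.88⁴)/(8·10.2³·10) = 11.86 N/mm
δ = F/k = 376 / 11.86 = 31.704 mm

31.7 mm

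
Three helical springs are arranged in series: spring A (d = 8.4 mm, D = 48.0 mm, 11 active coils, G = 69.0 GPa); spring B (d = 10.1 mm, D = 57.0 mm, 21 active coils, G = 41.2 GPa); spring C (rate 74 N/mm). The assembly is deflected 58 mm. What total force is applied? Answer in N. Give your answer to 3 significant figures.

k_A = Gd⁴/(8D³N_a) = (69.0×10³)(8.4⁴)/(8·48.0³·11) = 35.299 N/mm
k_B = Gd⁴/(8D³N_a) = (41.2×10³)(10.1⁴)/(8·57.0³·21) = 13.78 N/mm
Series: 1/k_eq = 1/35.299 + 1/13.78 + 1/74 = 0.11441; k_eq = 8.7403 N/mm
F = k_eq·δ = 8.7403·58 = 506.94 N

507 N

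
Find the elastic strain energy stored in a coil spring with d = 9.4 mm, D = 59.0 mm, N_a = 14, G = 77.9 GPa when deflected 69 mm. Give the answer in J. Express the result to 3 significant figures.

k = Gd⁴/(8D³N_a) = (77.9×10³)(9.4⁴)/(8·59.0³·14) = 26.441 N/mm
U = ½kδ² = 0.5 × 26.441 × 69² = 62942 N·mm = 62.942 J

62.9 J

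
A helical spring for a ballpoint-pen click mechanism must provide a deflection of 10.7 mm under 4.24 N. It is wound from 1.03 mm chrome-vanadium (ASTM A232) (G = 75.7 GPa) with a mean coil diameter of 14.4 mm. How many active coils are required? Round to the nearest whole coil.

Required rate k = F/δ = 4.24/10.7 = 0.39626 N/mm
N_a = Gd⁴/(8D³k) = (75.7×10³ × 1.03⁴)/(8 × 14.4³ × 0.39626)
    = 85201 / 9465.85 = 9.001 → 9 coils

9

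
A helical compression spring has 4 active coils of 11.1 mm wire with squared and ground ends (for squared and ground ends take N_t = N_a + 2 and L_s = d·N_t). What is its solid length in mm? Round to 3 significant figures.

squared and ground ends: N_t = N_a + 2 = 4 + 2 = 6
L_s = d·N_t = 11.1 × 6 = 66.6 mm

66.6 mm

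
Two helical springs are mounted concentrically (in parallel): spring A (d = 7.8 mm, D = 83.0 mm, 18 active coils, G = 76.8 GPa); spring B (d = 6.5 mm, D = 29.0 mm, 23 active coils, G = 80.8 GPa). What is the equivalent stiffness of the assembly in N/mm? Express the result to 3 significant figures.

35.6 N/mm

k_A = Gd⁴/(8D³N_a) = (76.8×10³)(7.8⁴)/(8·83.0³·18) = 3.4526 N/mm
k_B = Gd⁴/(8D³N_a) = (80.8×10³)(6.5⁴)/(8·29.0³·23) = 32.141 N/mm
Parallel: k_eq = 3.4526 + 32.141 = 35.593 N/mm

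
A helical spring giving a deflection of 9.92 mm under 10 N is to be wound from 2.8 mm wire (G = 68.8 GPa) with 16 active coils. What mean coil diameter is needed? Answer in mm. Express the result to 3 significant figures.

32.0 mm

Required rate k = F/δ = 10/9.92 = 1.0081 N/mm
D = (Gd⁴/(8N_a·k))^(1/3) = (68.8×10³·2.8⁴/(8·16·1.0081))^(1/3)
  = (32773.5)^(1/3) = 32.0018 mm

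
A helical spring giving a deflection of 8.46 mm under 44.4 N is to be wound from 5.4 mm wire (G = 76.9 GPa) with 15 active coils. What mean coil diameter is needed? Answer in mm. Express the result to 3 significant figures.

47.0 mm

Required rate k = F/δ = 44.4/8.46 = 5.2482 N/mm
D = (Gd⁴/(8N_a·k))^(1/3) = (76.9×10³·5.4⁴/(8·15·5.2482))^(1/3)
  = (103826)^(1/3) = 47.0005 mm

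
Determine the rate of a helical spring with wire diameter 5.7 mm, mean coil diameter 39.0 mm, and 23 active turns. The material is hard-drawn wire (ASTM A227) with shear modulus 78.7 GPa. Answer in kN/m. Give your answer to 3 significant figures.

k = Gd⁴/(8D³N_a) = (78.7×10³ × 5.7⁴) / (8 × 39.0³ × 23)
  = 8.30757e+07 / 1.09147e+07 = 7.6114 N/mm

7.61 kN/m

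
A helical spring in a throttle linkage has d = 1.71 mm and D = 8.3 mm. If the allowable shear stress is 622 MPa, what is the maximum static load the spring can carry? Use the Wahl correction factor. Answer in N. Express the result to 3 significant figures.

C = D/d = 8.3/1.71 = 4.8538
K_W = (4C−1)/(4C−4) + 0.615/C = 18.415/15.415 + 0.1267 = 1.3213
τ_max = K·8FD/(πd³) → F_max = τ_allow·πd³/(8DK)
F_max = 622·π·1.71³/(8·8.3·1.3213) = 9770.8/87.736 = 111.37 N

111 N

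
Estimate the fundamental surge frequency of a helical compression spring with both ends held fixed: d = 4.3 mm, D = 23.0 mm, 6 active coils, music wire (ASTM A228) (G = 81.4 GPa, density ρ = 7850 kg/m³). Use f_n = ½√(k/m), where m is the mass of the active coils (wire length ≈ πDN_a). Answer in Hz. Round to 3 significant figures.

k = Gd⁴/(8D³N_a) = (81.4×10³)(4.3⁴)/(8·23.0³·6) = 47.651 N/mm = 47651 N/m
Wire length L = πDN_a = π·23.0·6 = 433.54 mm
m = ρ·(πd²/4)·L = 7850 × 14.522×10⁻⁶ m² × 0.43354 m = 0.049423 kg
f_n = ½√(k/m) = 0.5·√(47651/0.049423) = 0.5·√(9.6416e+05) = 490.96 Hz

491 Hz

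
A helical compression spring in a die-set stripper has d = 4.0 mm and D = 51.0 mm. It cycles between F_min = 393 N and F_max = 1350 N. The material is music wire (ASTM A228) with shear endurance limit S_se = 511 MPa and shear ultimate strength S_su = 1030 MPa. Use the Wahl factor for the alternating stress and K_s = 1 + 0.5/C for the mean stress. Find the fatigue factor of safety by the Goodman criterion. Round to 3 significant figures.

0.257

C = D/d = 51.0/4.0 = 12.7500; K_W = (4C−1)/(4C−4)+0.615/C = 1.1121; K_s = 1+0.5/C = 1.0392
F_a = (F_max−F_min)/2 = 478.5 N; F_m = (F_max+F_min)/2 = 871.5 N
τ_a = K_W·8F_aD/(πd³) = 1.1121 × 970.98 = 1079.8 MPa
τ_m = K_s·8F_mD/(πd³) = 1.0392 × 1768.5 = 1837.8 MPa
Goodman: 1/n_f = τ_a/S_se + τ_m/S_su = 1079.8/511 + 1837.8/1030 = 2.11311 + 1.78429 = 3.8974
n_f = 1/3.8974 = 0.2566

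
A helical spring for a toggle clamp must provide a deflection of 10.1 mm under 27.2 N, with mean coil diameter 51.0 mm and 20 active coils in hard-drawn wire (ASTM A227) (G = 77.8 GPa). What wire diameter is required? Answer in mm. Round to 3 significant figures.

5.21 mm

Required rate k = F/δ = 27.2/10.1 = 2.6931 N/mm
d = (8D³N_a·k / G)^(1/4) = (8·51.0³·20·2.6931 / (77.8×10³))^0.25
  = (734.68)^0.25 = 5.2062 mm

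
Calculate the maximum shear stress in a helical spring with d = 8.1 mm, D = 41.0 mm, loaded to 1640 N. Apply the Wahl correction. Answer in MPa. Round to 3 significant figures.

421 MPa

Spring index C = D/d = 41.0/8.1 = 5.0617
K_W = (4C−1)/(4C−4) + 0.615/C = 19.247/16.247 + 0.1215 = 1.3062
τ₀ = 8FD/(πd³) = 8·1640·41.0/(π·8.1³) = 537920/1669.6 = 322.19 MPa
τ_max = K·τ₀ = 1.3062 × 322.19 = 420.83 MPa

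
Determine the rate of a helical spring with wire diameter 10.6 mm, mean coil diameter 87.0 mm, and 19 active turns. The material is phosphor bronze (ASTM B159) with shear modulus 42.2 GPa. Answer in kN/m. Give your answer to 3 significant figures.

5.32 kN/m

k = Gd⁴/(8D³N_a) = (42.2×10³ × 10.6⁴) / (8 × 87.0³ × 19)
  = 5.32765e+08 / 1.00092e+08 = 5.3227 N/mm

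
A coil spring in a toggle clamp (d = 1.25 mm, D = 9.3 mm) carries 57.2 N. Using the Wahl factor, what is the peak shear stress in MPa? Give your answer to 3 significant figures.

832 MPa

Spring index C = D/d = 9.3/1.25 = 7.4400
K_W = (4C−1)/(4C−4) + 0.615/C = 28.760/25.760 + 0.0827 = 1.1991
τ₀ = 8FD/(πd³) = 8·57.2·9.3/(π·1.25³) = 4255.68/6.1359 = 693.57 MPa
τ_max = K·τ₀ = 1.1991 × 693.57 = 831.67 MPa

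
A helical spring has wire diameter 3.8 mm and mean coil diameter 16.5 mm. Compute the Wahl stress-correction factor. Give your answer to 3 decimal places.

1.366

C = D/d = 16.5/3.8 = 4.3421
K_W = (4C−1)/(4C−4) + 0.615/C = 16.368/13.368 + 0.1416 = 1.3660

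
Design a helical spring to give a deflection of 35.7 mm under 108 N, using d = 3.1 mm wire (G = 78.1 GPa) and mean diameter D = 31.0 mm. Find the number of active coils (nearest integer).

Required rate k = F/δ = 108/35.7 = 3.0252 N/mm
N_a = Gd⁴/(8D³k) = (78.1×10³ × 3.1⁴)/(8 × 31.0³ × 3.0252)
    = 7.2127e+06 / 720992 = 10 → 10 coils

10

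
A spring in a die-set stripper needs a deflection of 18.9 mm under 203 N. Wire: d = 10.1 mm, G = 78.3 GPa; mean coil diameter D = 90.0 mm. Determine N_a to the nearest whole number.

Required rate k = F/δ = 203/18.9 = 10.741 N/mm
N_a = Gd⁴/(8D³k) = (78.3×10³ × 10.1⁴)/(8 × 90.0³ × 10.741)
    = 8.14793e+08 / 6.264e+07 = 13.01 → 13 coils

13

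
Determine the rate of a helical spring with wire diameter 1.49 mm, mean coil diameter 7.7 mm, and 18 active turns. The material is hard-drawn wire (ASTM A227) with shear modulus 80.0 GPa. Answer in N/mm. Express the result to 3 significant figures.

k = Gd⁴/(8D³N_a) = (80.0×10³ × 1.49⁴) / (8 × 7.7³ × 18)
  = 394308 / 65740.8 = 5.9979 N/mm

6.00 N/mm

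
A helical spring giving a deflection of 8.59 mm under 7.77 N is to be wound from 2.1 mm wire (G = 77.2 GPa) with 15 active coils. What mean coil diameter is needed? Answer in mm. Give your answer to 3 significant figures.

Required rate k = F/δ = 7.77/8.59 = 0.90454 N/mm
D = (Gd⁴/(8N_a·k))^(1/3) = (77.2×10³·2.1⁴/(8·15·0.90454))^(1/3)
  = (13832)^(1/3) = 24.0046 mm

24.0 mm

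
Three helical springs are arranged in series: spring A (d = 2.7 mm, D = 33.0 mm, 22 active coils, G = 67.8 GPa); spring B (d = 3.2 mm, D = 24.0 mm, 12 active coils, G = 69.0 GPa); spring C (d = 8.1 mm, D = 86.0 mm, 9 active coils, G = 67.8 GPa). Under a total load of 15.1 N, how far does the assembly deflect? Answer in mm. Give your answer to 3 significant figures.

31.6 mm

k_A = Gd⁴/(8D³N_a) = (67.8×10³)(2.7⁴)/(8·33.0³·22) = 0.56968 N/mm
k_B = Gd⁴/(8D³N_a) = (69.0×10³)(3.2⁴)/(8·24.0³·12) = 5.4519 N/mm
k_C = Gd⁴/(8D³N_a) = (67.8×10³)(8.1⁴)/(8·86.0³·9) = 6.373 N/mm
Series: 1/k_eq = 1/0.56968 + 1/5.4519 + 1/6.373 = 2.0957; k_eq = 0.47717 N/mm
δ = F/k_eq = 15.1/0.47717 = 31.645 mm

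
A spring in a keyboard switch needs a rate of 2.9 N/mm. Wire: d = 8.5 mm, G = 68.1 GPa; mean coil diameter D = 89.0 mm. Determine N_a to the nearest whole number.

22

N_a = Gd⁴/(8D³k) = (68.1×10³ × 8.5⁴)/(8 × 89.0³ × 2.9)
    = 3.55486e+08 / 1.63553e+07 = 21.74 → 22 coils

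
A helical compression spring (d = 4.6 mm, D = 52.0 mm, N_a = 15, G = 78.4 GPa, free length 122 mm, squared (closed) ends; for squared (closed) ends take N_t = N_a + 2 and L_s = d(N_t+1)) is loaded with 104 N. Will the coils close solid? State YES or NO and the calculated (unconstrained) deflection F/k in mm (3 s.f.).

k = Gd⁴/(8D³N_a) = (78.4×10³)(4.6⁴)/(8·52.0³·15) = 2.0804 N/mm
N_t = 17; L_s = 4.6·18 = 82.8 mm; δ_solid = L₀ − L_s = 122 − 82.8 = 39.2 mm
δ = F/k = 104/2.0804 = 49.989 mm
δ ≥ δ_solid → spring goes solid

YES, δ = 50.0 mm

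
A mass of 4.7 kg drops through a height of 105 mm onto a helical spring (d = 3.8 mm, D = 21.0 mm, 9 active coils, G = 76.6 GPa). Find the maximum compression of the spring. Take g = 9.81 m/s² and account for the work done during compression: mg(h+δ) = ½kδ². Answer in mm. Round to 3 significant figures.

22.1 mm

k = Gd⁴/(8D³N_a) = (76.6×10³)(3.8⁴)/(8·21.0³·9) = 23.954 N/mm
W = mg = 4.7 × 9.81 = 46.107 N
½kδ² − Wδ − Wh = 0 → δ = (W + √(W² + 2kWh))/k
δ = (46.107 + √(2125.9 + 231931))/23.954 = (46.107 + 483.79)/23.954 = 22.122 mm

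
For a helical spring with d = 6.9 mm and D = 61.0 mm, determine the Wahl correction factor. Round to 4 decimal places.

C = D/d = 61.0/6.9 = 8.8406
K_W = (4C−1)/(4C−4) + 0.615/C = 34.362/31.362 + 0.0696 = 1.1652

1.1652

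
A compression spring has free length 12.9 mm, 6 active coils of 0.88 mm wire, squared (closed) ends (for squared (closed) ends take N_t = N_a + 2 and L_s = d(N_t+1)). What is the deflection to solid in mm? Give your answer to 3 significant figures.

N_t = 8; L_s = 0.88·9 = 7.92 mm
δ_solid = L₀ − L_s = 12.9 − 7.92 = 4.98 mm

4.98 mm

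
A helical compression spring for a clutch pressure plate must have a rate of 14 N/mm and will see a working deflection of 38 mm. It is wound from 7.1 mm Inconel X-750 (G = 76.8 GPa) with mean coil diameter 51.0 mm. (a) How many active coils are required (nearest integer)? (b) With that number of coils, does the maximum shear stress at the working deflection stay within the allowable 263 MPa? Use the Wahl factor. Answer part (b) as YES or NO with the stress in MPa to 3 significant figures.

(a) 13 coils; (b) YES, τ_max = 235 MPa

N_a = Gd⁴/(8D³k) = (76.8×10³)(7.1⁴)/(8·51.0³·14) = 13.14 → N_a = 13
Actual rate k = Gd⁴/(8D³·13) = 14.147 N/mm
Working load F = kδ = 14.147·38 = 537.57 N
C = 51.0/7.1 = 7.1831; K_W = (4C−1)/(4C−4)+0.615/C = 1.2069
τ_max = K_W·8FD/(πd³) = 1.2069·195.06 = 235.42 MPa
τ_max ≤ 263 MPa → acceptable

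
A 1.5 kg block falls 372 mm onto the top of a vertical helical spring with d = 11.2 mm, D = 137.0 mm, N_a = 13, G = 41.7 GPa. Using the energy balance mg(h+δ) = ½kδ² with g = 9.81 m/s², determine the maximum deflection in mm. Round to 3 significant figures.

k = Gd⁴/(8D³N_a) = (41.7×10³)(11.2⁴)/(8·137.0³·13) = 2.4537 N/mm
W = mg = 1.5 × 9.81 = 14.715 N
½kδ² − Wδ − Wh = 0 → δ = (W + √(W² + 2kWh))/k
δ = (14.715 + √(216.53 + 26862.5))/2.4537 = (14.715 + 164.56)/2.4537 = 73.063 mm

73.1 mm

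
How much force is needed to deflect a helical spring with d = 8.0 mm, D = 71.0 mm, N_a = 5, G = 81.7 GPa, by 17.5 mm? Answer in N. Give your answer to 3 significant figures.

409 N

k = Gd⁴/(8D³N_a) = (81.7×10³)(8.0⁴)/(8·71.0³·5) = 23.375 N/mm
F = k·δ = 23.375 × 17.5 = 409.06 N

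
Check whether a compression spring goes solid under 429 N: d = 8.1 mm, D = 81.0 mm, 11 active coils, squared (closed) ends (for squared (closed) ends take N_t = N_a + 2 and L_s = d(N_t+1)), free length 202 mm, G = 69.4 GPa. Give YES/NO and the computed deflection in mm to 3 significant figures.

k = Gd⁴/(8D³N_a) = (69.4×10³)(8.1⁴)/(8·81.0³·11) = 6.388 N/mm
N_t = 13; L_s = 8.1·14 = 113.4 mm; δ_solid = L₀ − L_s = 202 − 113.4 = 88.6 mm
δ = F/k = 429/6.388 = 67.158 mm
δ < δ_solid → spring does not go solid

NO, δ = 67.2 mm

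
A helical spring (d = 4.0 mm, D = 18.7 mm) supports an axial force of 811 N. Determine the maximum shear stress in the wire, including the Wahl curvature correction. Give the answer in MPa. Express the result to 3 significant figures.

Spring index C = D/d = 18.7/4.0 = 4.6750
K_W = (4C−1)/(4C−4) + 0.615/C = 17.700/14.700 + 0.1316 = 1.3356
τ₀ = 8FD/(πd³) = 8·811·18.7/(π·4.0³) = 121326/201.06 = 603.42 MPa
τ_max = K·τ₀ = 1.3356 × 603.42 = 805.95 MPa

806 MPa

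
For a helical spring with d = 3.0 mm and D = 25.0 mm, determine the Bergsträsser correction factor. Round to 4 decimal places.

1.1648

C = D/d = 25.0/3.0 = 8.3333
K_B = (4C+2)/(4C−3) = 35.333/30.333 = 1.1648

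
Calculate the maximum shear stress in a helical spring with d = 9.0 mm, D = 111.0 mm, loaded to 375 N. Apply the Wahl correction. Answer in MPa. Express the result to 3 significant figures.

162 MPa

Spring index C = D/d = 111.0/9.0 = 12.3333
K_W = (4C−1)/(4C−4) + 0.615/C = 48.333/45.333 + 0.0499 = 1.1160
τ₀ = 8FD/(πd³) = 8·375·111.0/(π·9.0³) = 333000/2290.2 = 145.4 MPa
τ_max = K·τ₀ = 1.1160 × 145.4 = 162.27 MPa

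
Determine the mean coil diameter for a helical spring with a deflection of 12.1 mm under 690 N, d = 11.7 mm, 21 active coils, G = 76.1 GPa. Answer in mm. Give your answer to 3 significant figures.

53.0 mm

Required rate k = F/δ = 690/12.1 = 57.025 N/mm
D = (Gd⁴/(8N_a·k))^(1/3) = (76.1×10³·11.7⁴/(8·21·57.025))^(1/3)
  = (148852)^(1/3) = 52.9971 mm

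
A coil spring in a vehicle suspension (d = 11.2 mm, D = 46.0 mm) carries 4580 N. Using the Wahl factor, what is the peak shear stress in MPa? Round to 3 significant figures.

Spring index C = D/d = 46.0/11.2 = 4.1071
K_W = (4C−1)/(4C−4) + 0.615/C = 15.429/12.429 + 0.1497 = 1.3911
τ₀ = 8FD/(πd³) = 8·4580·46.0/(π·11.2³) = 1.68544e+06/4413.7 = 381.86 MPa
τ_max = K·τ₀ = 1.3911 × 381.86 = 531.22 MPa

531 MPa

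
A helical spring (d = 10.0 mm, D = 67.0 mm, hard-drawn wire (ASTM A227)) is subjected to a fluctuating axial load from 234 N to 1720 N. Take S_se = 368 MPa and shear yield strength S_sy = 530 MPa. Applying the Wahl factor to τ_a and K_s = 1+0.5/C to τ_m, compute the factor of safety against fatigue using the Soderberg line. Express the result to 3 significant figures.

1.32

C = D/d = 67.0/10.0 = 6.7000; K_W = (4C−1)/(4C−4)+0.615/C = 1.2234; K_s = 1+0.5/C = 1.0746
F_a = (F_max−F_min)/2 = 743 N; F_m = (F_max+F_min)/2 = 977 N
τ_a = K_W·8F_aD/(πd³) = 1.2234 × 126.77 = 155.08 MPa
τ_m = K_s·8F_mD/(πd³) = 1.0746 × 166.69 = 179.13 MPa
Soderberg: 1/n_f = τ_a/S_se + τ_m/S_sy = 155.08/368 + 179.13/530 = 0.42142 + 0.33798 = 0.7594
n_f = 1/0.7594 = 1.317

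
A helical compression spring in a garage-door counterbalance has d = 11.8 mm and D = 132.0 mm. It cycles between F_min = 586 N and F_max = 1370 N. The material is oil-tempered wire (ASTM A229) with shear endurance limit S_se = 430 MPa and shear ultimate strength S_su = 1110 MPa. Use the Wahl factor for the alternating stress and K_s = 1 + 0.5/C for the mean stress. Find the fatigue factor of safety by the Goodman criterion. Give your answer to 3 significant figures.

2.51

C = D/d = 132.0/11.8 = 11.1864; K_W = (4C−1)/(4C−4)+0.615/C = 1.1286; K_s = 1+0.5/C = 1.0447
F_a = (F_max−F_min)/2 = 392 N; F_m = (F_max+F_min)/2 = 978 N
τ_a = K_W·8F_aD/(πd³) = 1.1286 × 80.196 = 90.51 MPa
τ_m = K_s·8F_mD/(πd³) = 1.0447 × 200.08 = 209.02 MPa
Goodman: 1/n_f = τ_a/S_se + τ_m/S_su = 90.51/430 + 209.02/1110 = 0.21049 + 0.18831 = 0.3988
n_f = 1/0.3988 = 2.508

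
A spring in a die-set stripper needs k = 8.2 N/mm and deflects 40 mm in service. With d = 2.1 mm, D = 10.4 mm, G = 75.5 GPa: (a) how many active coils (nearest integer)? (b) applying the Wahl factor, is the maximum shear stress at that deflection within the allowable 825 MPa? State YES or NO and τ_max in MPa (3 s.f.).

(a) 20 coils; (b) NO, τ_max = 1230 MPa

N_a = Gd⁴/(8D³k) = (75.5×10³)(2.1⁴)/(8·10.4³·8.2) = 19.9 → N_a = 20
Actual rate k = Gd⁴/(8D³·20) = 8.1584 N/mm
Working load F = kδ = 8.1584·40 = 326.34 N
C = 10.4/2.1 = 4.9524; K_W = (4C−1)/(4C−4)+0.615/C = 1.3139
τ_max = K_W·8FD/(πd³) = 1.3139·933.21 = 1226.2 MPa
τ_max > 825 MPa → exceeds allowable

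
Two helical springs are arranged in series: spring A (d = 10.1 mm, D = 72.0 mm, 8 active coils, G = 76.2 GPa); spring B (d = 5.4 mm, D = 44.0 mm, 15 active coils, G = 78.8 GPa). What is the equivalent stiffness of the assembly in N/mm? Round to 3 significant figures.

k_A = Gd⁴/(8D³N_a) = (76.2×10³)(10.1⁴)/(8·72.0³·8) = 33.194 N/mm
k_B = Gd⁴/(8D³N_a) = (78.8×10³)(5.4⁴)/(8·44.0³·15) = 6.5548 N/mm
Series: 1/k_eq = 1/33.194 + 1/6.5548 = 0.18268; k_eq = 5.4739 N/mm

5.47 N/mm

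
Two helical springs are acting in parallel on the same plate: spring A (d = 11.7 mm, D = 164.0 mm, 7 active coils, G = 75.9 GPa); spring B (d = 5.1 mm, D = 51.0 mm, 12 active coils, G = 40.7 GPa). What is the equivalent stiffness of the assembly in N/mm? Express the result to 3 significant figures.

k_A = Gd⁴/(8D³N_a) = (75.9×10³)(11.7⁴)/(8·164.0³·7) = 5.7579 N/mm
k_B = Gd⁴/(8D³N_a) = (40.7×10³)(5.1⁴)/(8·51.0³·12) = 2.1622 N/mm
Parallel: k_eq = 5.7579 + 2.1622 = 7.9201 N/mm

7.92 N/mm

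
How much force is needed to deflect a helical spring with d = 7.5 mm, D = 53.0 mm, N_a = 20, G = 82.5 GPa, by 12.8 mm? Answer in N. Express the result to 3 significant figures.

k = Gd⁴/(8D³N_a) = (82.5×10³)(7.5⁴)/(8·53.0³·20) = 10.959 N/mm
F = k·δ = 10.959 × 12.8 = 140.27 N

140 N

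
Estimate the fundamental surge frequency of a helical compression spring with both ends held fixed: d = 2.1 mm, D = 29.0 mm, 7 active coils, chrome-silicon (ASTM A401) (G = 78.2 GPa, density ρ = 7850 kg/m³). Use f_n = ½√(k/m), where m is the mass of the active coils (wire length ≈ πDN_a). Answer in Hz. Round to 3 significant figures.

127 Hz

k = Gd⁴/(8D³N_a) = (78.2×10³)(2.1⁴)/(8·29.0³·7) = 1.1135 N/mm = 1113.5 N/m
Wire length L = πDN_a = π·29.0·7 = 637.74 mm
m = ρ·(πd²/4)·L = 7850 × 3.4636×10⁻⁶ m² × 0.63774 m = 0.01734 kg
f_n = ½√(k/m) = 0.5·√(1113.5/0.01734) = 0.5·√(64218) = 126.71 Hz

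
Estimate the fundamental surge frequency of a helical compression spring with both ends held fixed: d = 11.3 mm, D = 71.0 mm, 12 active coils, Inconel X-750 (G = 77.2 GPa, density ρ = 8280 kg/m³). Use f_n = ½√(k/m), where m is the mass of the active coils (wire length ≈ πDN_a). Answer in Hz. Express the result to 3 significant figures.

64.2 Hz

k = Gd⁴/(8D³N_a) = (77.2×10³)(11.3⁴)/(8·71.0³·12) = 36.634 N/mm = 36634 N/m
Wire length L = πDN_a = π·71.0·12 = 2676.6 mm
m = ρ·(πd²/4)·L = 8280 × 100.29×10⁻⁶ m² × 2.6766 m = 2.2226 kg
f_n = ½√(k/m) = 0.5·√(36634/2.2226) = 0.5·√(16482) = 64.192 Hz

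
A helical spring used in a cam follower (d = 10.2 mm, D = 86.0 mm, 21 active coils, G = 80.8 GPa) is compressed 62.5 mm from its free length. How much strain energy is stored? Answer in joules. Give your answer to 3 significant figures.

k = Gd⁴/(8D³N_a) = (80.8×10³)(10.2⁴)/(8·86.0³·21) = 8.1848 N/mm
U = ½kδ² = 0.5 × 8.1848 × 62.5² = 15986 N·mm = 15.986 J

16.0 J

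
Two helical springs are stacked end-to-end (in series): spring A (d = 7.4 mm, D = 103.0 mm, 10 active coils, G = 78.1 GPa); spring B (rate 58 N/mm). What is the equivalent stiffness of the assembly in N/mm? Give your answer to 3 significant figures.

2.56 N/mm

k_A = Gd⁴/(8D³N_a) = (78.1×10³)(7.4⁴)/(8·103.0³·10) = 2.679 N/mm
Series: 1/k_eq = 1/2.679 + 1/58 = 0.39051; k_eq = 2.5607 N/mm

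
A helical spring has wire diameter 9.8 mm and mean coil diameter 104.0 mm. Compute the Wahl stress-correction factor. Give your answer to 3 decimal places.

1.136

C = D/d = 104.0/9.8 = 10.6122
K_W = (4C−1)/(4C−4) + 0.615/C = 41.449/38.449 + 0.0580 = 1.1360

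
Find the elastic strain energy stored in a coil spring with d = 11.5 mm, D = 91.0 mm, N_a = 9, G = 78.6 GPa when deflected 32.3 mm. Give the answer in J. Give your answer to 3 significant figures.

k = Gd⁴/(8D³N_a) = (78.6×10³)(11.5⁴)/(8·91.0³·9) = 25.337 N/mm
U = ½kδ² = 0.5 × 25.337 × 32.3² = 13217 N·mm = 13.217 J

13.2 J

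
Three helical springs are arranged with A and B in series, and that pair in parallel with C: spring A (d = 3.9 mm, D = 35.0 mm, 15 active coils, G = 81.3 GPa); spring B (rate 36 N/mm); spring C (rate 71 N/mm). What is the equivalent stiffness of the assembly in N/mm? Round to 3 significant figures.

74.3 N/mm

k_A = Gd⁴/(8D³N_a) = (81.3×10³)(3.9⁴)/(8·35.0³·15) = 3.6556 N/mm
Springs A,B series: k_AB = 1/(1/3.6556+1/36) = 3.3186 N/mm; parallel with C: k_eq = 3.3186+71 = 74.319 N/mm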